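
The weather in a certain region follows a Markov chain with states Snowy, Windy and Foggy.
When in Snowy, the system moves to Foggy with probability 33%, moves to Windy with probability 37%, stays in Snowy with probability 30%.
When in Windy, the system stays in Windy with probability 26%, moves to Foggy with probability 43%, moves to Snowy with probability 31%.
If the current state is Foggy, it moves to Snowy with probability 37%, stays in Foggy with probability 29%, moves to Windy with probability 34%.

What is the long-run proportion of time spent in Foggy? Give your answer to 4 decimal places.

0.3485

Let the stationary distribution be π with π = πP and π_1 + π_2 + π_3 = 1.
π_1 = 0.3·π_1 + 0.31·π_2 + 0.37·π_3
π_2 = 0.37·π_1 + 0.26·π_2 + 0.34·π_3
Solving with the normalization constraint gives π = (0.3276, 0.3239, 0.3485).
So the stationary probability of Foggy is 0.3485.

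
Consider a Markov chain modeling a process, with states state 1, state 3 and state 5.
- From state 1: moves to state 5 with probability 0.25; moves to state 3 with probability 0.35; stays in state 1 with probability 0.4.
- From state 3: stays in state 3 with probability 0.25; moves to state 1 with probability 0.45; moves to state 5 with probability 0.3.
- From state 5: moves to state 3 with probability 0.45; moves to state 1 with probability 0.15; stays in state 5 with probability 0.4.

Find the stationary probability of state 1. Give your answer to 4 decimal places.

0.3387

Let the stationary distribution be π with π = πP and π_1 + π_2 + π_3 = 1.
π_1 = 0.4·π_1 + 0.45·π_2 + 0.15·π_3
π_2 = 0.35·π_1 + 0.25·π_2 + 0.45·π_3
Solving with the normalization constraint gives π = (0.3387, 0.3468, 0.3145).
So the stationary probability of state 1 is 0.3387.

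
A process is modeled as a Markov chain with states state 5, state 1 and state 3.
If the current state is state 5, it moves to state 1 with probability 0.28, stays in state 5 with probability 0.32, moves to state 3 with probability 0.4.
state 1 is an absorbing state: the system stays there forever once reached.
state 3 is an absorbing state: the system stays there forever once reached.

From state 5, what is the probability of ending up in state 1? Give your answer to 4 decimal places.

Let h(s) be the probability of absorption at state 1 starting from transient state s. Then h(state 1) = 1 and h(state 3) = 0. By first-step analysis:
h(state 5) = 0.32·h(state 5) + 0.28·1 + 0.4·0
Solving: h(state 5) = 0.4118.
Starting from state 5, the probability is 0.4118.

0.4118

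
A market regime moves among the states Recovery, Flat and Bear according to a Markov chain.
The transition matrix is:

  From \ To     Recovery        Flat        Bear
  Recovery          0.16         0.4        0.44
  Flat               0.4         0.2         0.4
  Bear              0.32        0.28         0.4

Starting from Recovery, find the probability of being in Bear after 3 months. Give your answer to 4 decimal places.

Propagate the distribution vector 3 months from Recovery.
After 0 months: (1.0000, 0.0000, 0.0000)
After 1 month: (0.1600, 0.4000, 0.4400)
After 2 months: (0.3264, 0.2672, 0.4064)
After 3 months: (0.2892, 0.2978, 0.4131)
P(in Bear after 3 months) = 0.4131

0.4131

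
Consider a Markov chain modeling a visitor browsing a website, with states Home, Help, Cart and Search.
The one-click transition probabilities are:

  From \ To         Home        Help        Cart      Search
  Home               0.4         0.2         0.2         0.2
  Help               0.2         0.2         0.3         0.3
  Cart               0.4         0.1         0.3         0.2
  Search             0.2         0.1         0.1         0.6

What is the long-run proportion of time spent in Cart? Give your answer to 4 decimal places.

Let the stationary distribution be π with π = πP and π_1 + π_2 + π_3 + π_4 = 1.
π_1 = 0.4·π_1 + 0.2·π_2 + 0.4·π_3 + 0.2·π_4
π_2 = 0.2·π_1 + 0.2·π_2 + 0.1·π_3 + 0.1·π_4
π_3 = 0.2·π_1 + 0.3·π_2 + 0.3·π_3 + 0.1·π_4
Solving with the normalization constraint gives π = (0.2996, 0.1444, 0.1986, 0.3574).
So the stationary probability of Cart is 0.1986.

0.1986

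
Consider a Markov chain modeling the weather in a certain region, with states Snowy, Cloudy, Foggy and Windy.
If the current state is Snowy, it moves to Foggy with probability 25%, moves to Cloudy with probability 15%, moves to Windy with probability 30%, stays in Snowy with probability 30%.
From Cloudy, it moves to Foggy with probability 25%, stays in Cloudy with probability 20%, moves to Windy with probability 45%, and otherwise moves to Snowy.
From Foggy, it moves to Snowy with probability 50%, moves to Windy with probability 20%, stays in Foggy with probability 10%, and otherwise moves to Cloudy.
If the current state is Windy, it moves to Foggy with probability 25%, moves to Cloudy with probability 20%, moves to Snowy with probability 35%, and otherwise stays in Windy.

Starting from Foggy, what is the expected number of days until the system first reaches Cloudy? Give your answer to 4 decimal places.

5.5353

Let t(s) be the expected number of days to first reach Cloudy from state s, with t(Cloudy) = 0. Conditioning on the first day:
t(Snowy) = 1 + 0.3·t(Snowy) + 0.25·t(Foggy) + 0.3·t(Windy)
t(Foggy) = 1 + 0.5·t(Snowy) + 0.1·t(Foggy) + 0.2·t(Windy)
t(Windy) = 1 + 0.35·t(Snowy) + 0.25·t(Foggy) + 0.2·t(Windy)
Solving: t(Snowy) = 5.7631, t(Foggy) = 5.5353, t(Windy) = 5.5011.
Expected days from Foggy to Cloudy: 5.5353.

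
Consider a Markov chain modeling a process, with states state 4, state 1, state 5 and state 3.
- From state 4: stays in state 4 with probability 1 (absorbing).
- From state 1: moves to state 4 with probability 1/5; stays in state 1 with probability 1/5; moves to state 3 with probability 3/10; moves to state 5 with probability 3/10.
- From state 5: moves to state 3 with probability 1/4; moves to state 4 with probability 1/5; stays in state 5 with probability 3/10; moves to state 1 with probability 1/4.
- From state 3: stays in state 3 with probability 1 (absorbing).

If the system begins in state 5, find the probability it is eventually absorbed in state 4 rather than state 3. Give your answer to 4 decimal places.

0.4330

Let h(s) be the probability of absorption at state 4 starting from transient state s. Then h(state 4) = 1 and h(state 3) = 0. By first-step analysis:
h(state 1) = 0.2·1 + 0.2·h(state 1) + 0.3·h(state 5) + 0.3·0
h(state 5) = 0.2·1 + 0.25·h(state 1) + 0.3·h(state 5) + 0.25·0
Solving: h(state 1) = 0.4124, h(state 5) = 0.4330.
Starting from state 5, the probability is 0.4330.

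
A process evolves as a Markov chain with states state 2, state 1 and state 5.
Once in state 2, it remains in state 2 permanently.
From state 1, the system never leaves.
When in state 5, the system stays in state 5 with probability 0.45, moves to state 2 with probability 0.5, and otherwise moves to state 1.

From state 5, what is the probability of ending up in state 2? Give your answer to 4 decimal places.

Let h(s) be the probability of absorption at state 2 starting from transient state s. Then h(state 2) = 1 and h(state 1) = 0. By first-step analysis:
h(state 5) = 0.5·1 + 0.05·0 + 0.45·h(state 5)
Solving: h(state 5) = 0.9091.
Starting from state 5, the probability is 0.9091.

0.9091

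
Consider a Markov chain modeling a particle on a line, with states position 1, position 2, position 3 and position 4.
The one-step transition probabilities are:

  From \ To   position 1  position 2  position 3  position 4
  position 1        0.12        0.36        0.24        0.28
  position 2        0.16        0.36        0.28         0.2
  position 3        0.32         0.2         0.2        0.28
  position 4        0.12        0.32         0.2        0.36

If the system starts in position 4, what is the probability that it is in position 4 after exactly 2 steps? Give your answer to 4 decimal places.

0.2832

Propagate the distribution vector 2 steps from position 4.
After 0 steps: (0.0000, 0.0000, 0.0000, 1.0000)
After 1 step: (0.1200, 0.3200, 0.2000, 0.3600)
After 2 steps: (0.1728, 0.3136, 0.2304, 0.2832)
P(in position 4 after 2 steps) = 0.2832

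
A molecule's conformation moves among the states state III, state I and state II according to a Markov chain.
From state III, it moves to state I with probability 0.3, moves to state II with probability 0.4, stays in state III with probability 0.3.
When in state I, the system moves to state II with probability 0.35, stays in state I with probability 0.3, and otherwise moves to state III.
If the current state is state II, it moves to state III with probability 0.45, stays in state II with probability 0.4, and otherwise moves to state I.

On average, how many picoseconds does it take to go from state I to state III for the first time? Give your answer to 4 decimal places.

Let t(s) be the expected number of picoseconds to first reach state III from state s, with t(state III) = 0. Conditioning on the first picosecond:
t(state I) = 1 + 0.3·t(state I) + 0.35·t(state II)
t(state II) = 1 + 0.15·t(state I) + 0.4·t(state II)
Solving: t(state I) = 2.5850, t(state II) = 2.3129.
Expected picoseconds from state I to state III: 2.5850.

2.5850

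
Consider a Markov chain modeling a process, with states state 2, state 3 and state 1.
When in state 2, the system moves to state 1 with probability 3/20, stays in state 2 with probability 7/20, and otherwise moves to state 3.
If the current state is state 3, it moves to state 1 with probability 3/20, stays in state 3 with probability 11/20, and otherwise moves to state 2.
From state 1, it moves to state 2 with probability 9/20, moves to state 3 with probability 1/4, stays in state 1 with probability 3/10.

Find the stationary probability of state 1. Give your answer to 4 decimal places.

Let the stationary distribution be π with π = πP and π_1 + π_2 + π_3 = 1.
π_1 = 0.35·π_1 + 0.3·π_2 + 0.45·π_3
π_2 = 0.5·π_1 + 0.55·π_2 + 0.25·π_3
Solving with the normalization constraint gives π = (0.3437, 0.4799, 0.1765).
So the stationary probability of state 1 is 0.1765.

0.1765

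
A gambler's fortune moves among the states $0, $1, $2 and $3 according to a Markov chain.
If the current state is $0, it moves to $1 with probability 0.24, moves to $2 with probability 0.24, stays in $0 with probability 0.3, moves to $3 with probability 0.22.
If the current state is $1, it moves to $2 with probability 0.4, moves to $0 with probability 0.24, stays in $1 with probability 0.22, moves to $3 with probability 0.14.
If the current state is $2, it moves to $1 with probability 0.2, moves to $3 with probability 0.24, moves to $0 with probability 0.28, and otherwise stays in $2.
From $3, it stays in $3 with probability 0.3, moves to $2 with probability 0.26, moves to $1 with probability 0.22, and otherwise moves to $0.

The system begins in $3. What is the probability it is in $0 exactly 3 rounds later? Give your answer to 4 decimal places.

Propagate the distribution vector 3 rounds from $3.
After 0 rounds: (0.0000, 0.0000, 0.0000, 1.0000)
After 1 round: (0.2200, 0.2200, 0.2600, 0.3000)
After 2 rounds: (0.2576, 0.2192, 0.2916, 0.2316)
After 3 rounds: (0.2625, 0.2193, 0.2914, 0.2268)
P(in $0 after 3 rounds) = 0.2625

0.2625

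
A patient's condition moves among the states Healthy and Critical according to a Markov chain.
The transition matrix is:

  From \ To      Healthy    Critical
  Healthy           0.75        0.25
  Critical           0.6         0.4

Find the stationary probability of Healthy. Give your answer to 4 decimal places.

Let the stationary distribution be π with π = πP and π_1 + π_2 = 1.
π_1 = 0.75·π_1 + 0.6·π_2
Solving with the normalization constraint gives π = (0.7059, 0.2941).
So the stationary probability of Healthy is 0.7059.

0.7059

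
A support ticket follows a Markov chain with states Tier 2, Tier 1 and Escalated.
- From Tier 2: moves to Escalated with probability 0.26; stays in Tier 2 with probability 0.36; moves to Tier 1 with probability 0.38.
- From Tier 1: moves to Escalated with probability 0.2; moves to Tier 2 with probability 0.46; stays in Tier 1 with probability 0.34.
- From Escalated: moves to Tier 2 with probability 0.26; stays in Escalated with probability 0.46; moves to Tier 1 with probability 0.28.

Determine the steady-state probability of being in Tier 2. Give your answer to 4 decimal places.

Let the stationary distribution be π with π = πP and π_1 + π_2 + π_3 = 1.
π_1 = 0.36·π_1 + 0.46·π_2 + 0.26·π_3
π_2 = 0.38·π_1 + 0.34·π_2 + 0.28·π_3
Solving with the normalization constraint gives π = (0.3637, 0.3366, 0.2998).
So the stationary probability of Tier 2 is 0.3637.

0.3637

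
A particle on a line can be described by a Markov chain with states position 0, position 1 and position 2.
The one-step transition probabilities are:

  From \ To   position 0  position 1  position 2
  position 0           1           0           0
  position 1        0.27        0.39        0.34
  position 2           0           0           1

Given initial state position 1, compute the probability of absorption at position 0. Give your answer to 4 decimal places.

Let h(s) be the probability of absorption at position 0 starting from transient state s. Then h(position 0) = 1 and h(position 2) = 0. By first-step analysis:
h(position 1) = 0.27·1 + 0.39·h(position 1) + 0.34·0
Solving: h(position 1) = 0.4426.
Starting from position 1, the probability is 0.4426.

0.4426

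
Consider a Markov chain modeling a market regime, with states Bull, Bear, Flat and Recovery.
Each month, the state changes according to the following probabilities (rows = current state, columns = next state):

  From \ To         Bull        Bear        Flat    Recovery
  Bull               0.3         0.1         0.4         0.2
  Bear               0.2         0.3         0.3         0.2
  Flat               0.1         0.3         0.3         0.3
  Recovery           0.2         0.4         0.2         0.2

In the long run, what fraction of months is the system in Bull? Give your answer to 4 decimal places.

Let the stationary distribution be π with π = πP and π_1 + π_2 + π_3 + π_4 = 1.
π_1 = 0.3·π_1 + 0.2·π_2 + 0.1·π_3 + 0.2·π_4
π_2 = 0.1·π_1 + 0.3·π_2 + 0.3·π_3 + 0.4·π_4
π_3 = 0.4·π_1 + 0.3·π_2 + 0.3·π_3 + 0.2·π_4
Solving with the normalization constraint gives π = (0.1893, 0.2851, 0.2960, 0.2296).
So the stationary probability of Bull is 0.1893.

0.1893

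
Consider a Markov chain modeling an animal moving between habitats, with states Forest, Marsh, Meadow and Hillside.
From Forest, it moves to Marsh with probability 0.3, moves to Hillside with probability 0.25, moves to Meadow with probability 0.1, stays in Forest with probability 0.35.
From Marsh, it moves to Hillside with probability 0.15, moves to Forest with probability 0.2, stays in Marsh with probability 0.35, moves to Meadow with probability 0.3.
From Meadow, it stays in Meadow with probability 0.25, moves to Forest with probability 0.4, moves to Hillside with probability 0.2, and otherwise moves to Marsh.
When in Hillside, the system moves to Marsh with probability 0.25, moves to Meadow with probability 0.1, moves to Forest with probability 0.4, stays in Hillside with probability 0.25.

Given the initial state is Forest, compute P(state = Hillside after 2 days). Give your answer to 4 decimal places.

0.2150

Propagate the distribution vector 2 days from Forest.
After 0 days: (1.0000, 0.0000, 0.0000, 0.0000)
After 1 day: (0.3500, 0.3000, 0.1000, 0.2500)
After 2 days: (0.3225, 0.2875, 0.1750, 0.2150)
P(in Hillside after 2 days) = 0.2150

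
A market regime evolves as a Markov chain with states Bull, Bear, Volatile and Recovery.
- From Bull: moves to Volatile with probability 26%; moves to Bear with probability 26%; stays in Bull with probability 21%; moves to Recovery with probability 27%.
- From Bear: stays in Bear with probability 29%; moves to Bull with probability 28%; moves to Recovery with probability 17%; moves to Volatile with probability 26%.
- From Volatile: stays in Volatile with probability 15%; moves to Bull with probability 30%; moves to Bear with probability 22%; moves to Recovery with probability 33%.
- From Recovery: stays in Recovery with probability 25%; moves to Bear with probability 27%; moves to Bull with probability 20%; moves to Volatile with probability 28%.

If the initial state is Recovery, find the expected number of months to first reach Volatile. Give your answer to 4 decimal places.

3.7030

Let t(s) be the expected number of months to first reach Volatile from state s, with t(Volatile) = 0. Conditioning on the first month:
t(Bull) = 1 + 0.21·t(Bull) + 0.26·t(Bear) + 0.27·t(Recovery)
t(Bear) = 1 + 0.28·t(Bull) + 0.29·t(Bear) + 0.17·t(Recovery)
t(Recovery) = 1 + 0.2·t(Bull) + 0.27·t(Bear) + 0.25·t(Recovery)
Solving: t(Bull) = 3.7770, t(Bear) = 3.7846, t(Recovery) = 3.7030.
Expected months from Recovery to Volatile: 3.7030.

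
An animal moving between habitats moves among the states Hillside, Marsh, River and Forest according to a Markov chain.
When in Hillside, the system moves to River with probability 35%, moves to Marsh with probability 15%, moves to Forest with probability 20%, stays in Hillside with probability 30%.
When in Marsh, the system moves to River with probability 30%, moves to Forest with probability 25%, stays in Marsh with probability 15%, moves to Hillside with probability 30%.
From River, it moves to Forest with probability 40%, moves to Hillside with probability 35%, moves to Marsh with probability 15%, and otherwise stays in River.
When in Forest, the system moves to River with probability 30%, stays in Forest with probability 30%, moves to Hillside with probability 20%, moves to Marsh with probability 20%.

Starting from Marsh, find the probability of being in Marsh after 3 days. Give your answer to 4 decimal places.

Propagate the distribution vector 3 days from Marsh.
After 0 days: (0.0000, 1.0000, 0.0000, 0.0000)
After 1 day: (0.3000, 0.1500, 0.3000, 0.2500)
After 2 days: (0.2900, 0.1625, 0.2550, 0.2925)
After 3 days: (0.2835, 0.1646, 0.2635, 0.2884)
P(in Marsh after 3 days) = 0.1646

0.1646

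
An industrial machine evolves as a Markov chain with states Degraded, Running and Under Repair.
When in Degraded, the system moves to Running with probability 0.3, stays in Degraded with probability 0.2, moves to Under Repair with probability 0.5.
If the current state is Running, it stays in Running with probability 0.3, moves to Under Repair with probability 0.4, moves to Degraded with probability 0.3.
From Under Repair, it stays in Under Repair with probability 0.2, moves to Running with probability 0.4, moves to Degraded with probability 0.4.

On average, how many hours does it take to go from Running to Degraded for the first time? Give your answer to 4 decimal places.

Let t(s) be the expected number of hours to first reach Degraded from state s, with t(Degraded) = 0. Conditioning on the first hour:
t(Running) = 1 + 0.3·t(Running) + 0.4·t(Under Repair)
t(Under Repair) = 1 + 0.4·t(Running) + 0.2·t(Under Repair)
Solving: t(Running) = 3.0000, t(Under Repair) = 2.7500.
Expected hours from Running to Degraded: 3.0000.

3.0000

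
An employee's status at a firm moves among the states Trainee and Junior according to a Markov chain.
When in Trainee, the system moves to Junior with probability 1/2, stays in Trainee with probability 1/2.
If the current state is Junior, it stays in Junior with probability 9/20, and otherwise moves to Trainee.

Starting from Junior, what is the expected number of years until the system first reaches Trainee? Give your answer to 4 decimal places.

1.8182

Let t(s) be the expected number of years to first reach Trainee from state s, with t(Trainee) = 0. Conditioning on the first year:
t(Junior) = 1 + 0.45·t(Junior)
Solving: t(Junior) = 1.8182.
Expected years from Junior to Trainee: 1.8182.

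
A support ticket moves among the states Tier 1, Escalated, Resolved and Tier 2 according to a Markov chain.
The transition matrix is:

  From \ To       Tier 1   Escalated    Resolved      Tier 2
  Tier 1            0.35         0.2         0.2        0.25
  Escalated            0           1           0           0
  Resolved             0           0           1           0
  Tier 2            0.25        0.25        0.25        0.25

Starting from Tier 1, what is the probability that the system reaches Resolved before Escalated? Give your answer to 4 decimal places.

Let h(s) be the probability of absorption at Resolved starting from transient state s. Then h(Resolved) = 1 and h(Escalated) = 0. By first-step analysis:
h(Tier 1) = 0.35·h(Tier 1) + 0.2·0 + 0.2·1 + 0.25·h(Tier 2)
h(Tier 2) = 0.25·h(Tier 1) + 0.25·0 + 0.25·1 + 0.25·h(Tier 2)
Solving: h(Tier 1) = 0.5000, h(Tier 2) = 0.5000.
Starting from Tier 1, the probability is 0.5000.

0.5000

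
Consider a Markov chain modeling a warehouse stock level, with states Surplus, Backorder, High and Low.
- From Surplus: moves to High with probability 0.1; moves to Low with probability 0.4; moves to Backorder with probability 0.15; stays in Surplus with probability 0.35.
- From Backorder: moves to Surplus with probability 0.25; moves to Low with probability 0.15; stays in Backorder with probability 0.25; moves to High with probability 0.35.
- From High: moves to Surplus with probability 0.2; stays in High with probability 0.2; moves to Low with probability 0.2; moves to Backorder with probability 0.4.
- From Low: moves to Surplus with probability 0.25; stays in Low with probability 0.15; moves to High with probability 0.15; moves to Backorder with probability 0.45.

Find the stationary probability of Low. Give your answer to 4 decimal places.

0.2269

Let the stationary distribution be π with π = πP and π_1 + π_2 + π_3 + π_4 = 1.
π_1 = 0.35·π_1 + 0.25·π_2 + 0.2·π_3 + 0.25·π_4
π_2 = 0.15·π_1 + 0.25·π_2 + 0.4·π_3 + 0.45·π_4
π_3 = 0.1·π_1 + 0.35·π_2 + 0.2·π_3 + 0.15·π_4
Solving with the normalization constraint gives π = (0.2663, 0.2998, 0.2070, 0.2269).
So the stationary probability of Low is 0.2269.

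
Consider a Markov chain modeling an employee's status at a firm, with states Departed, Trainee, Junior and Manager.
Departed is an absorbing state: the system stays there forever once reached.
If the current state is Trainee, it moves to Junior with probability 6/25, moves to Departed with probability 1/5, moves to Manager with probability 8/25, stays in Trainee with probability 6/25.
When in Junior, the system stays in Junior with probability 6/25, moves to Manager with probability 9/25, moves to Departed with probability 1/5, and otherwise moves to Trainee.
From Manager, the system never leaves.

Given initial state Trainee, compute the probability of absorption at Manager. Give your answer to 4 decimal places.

0.6224

Let h(s) be the probability of absorption at Manager starting from transient state s. Then h(Manager) = 1 and h(Departed) = 0. By first-step analysis:
h(Trainee) = 0.2·0 + 0.24·h(Trainee) + 0.24·h(Junior) + 0.32·1
h(Junior) = 0.2·0 + 0.2·h(Trainee) + 0.24·h(Junior) + 0.36·1
Solving: h(Trainee) = 0.6224, h(Junior) = 0.6375.
Starting from Trainee, the probability is 0.6224.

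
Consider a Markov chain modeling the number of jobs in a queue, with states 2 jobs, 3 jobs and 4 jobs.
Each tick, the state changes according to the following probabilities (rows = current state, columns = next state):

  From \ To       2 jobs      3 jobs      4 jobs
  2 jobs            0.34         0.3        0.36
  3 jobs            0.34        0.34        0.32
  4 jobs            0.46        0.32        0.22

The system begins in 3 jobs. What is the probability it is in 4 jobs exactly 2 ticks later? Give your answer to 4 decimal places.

Sum over the intermediate state after 1 tick:
P = P(3 jobs→2 jobs)·P(2 jobs→4 jobs) + P(3 jobs→3 jobs)·P(3 jobs→4 jobs) + P(3 jobs→4 jobs)·P(4 jobs→4 jobs)
  = 0.34×0.36 + 0.34×0.32 + 0.32×0.22
  = 0.1224 + 0.1088 + 0.0704 = 0.3016

0.3016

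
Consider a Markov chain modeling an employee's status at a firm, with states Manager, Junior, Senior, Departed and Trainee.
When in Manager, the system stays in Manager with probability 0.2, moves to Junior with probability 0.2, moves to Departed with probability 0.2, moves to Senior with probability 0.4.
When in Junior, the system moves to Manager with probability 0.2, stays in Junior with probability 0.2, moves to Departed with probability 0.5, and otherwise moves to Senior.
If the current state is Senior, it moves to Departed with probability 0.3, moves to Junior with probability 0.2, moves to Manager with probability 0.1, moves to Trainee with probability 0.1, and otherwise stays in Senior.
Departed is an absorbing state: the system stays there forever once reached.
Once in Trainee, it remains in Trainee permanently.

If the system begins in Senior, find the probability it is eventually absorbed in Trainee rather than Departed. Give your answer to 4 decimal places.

0.1695

Let h(s) be the probability of absorption at Trainee starting from transient state s. Then h(Trainee) = 1 and h(Departed) = 0. By first-step analysis:
h(Manager) = 0.2·h(Manager) + 0.2·h(Junior) + 0.4·h(Senior) + 0.2·0
h(Junior) = 0.2·h(Manager) + 0.2·h(Junior) + 0.1·h(Senior) + 0.5·0
h(Senior) = 0.1·h(Manager) + 0.2·h(Junior) + 0.3·h(Senior) + 0.3·0 + 0.1·1
Solving: h(Manager) = 0.0960, h(Junior) = 0.0452, h(Senior) = 0.1695.
Starting from Senior, the probability is 0.1695.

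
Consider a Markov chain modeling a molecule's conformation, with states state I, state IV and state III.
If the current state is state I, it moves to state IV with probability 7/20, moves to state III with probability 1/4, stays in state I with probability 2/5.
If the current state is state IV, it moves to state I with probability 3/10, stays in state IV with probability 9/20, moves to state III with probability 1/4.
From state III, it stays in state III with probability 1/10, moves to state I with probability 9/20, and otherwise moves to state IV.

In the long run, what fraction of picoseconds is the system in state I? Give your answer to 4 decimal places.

Let the stationary distribution be π with π = πP and π_1 + π_2 + π_3 = 1.
π_1 = 0.4·π_1 + 0.3·π_2 + 0.45·π_3
π_2 = 0.35·π_1 + 0.45·π_2 + 0.45·π_3
Solving with the normalization constraint gives π = (0.3696, 0.4130, 0.2174).
So the stationary probability of state I is 0.3696.

0.3696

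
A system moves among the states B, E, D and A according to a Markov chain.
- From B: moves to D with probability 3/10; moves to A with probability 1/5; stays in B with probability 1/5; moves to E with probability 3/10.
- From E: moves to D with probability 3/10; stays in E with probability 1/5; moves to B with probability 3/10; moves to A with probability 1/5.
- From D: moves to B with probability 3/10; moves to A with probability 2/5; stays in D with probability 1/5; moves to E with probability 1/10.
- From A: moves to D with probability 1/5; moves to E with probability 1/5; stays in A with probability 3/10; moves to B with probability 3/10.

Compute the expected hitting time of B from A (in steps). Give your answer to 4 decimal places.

3.3333

Let t(s) be the expected number of steps to first reach B from state s, with t(B) = 0. Conditioning on the first step:
t(E) = 1 + 0.2·t(E) + 0.3·t(D) + 0.2·t(A)
t(D) = 1 + 0.1·t(E) + 0.2·t(D) + 0.4·t(A)
t(A) = 1 + 0.2·t(E) + 0.2·t(D) + 0.3·t(A)
Solving: t(E) = 3.3333, t(D) = 3.3333, t(A) = 3.3333.
Expected steps from A to B: 3.3333.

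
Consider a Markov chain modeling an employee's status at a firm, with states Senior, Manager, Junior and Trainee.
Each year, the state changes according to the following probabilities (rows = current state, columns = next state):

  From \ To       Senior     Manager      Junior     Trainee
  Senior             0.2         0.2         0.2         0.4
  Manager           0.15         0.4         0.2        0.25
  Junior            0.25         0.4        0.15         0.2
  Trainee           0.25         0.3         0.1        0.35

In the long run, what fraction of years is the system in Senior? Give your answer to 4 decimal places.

0.2068

Let the stationary distribution be π with π = πP and π_1 + π_2 + π_3 + π_4 = 1.
π_1 = 0.2·π_1 + 0.15·π_2 + 0.25·π_3 + 0.25·π_4
π_2 = 0.2·π_1 + 0.4·π_2 + 0.4·π_3 + 0.3·π_4
π_3 = 0.2·π_1 + 0.2·π_2 + 0.15·π_3 + 0.1·π_4
Solving with the normalization constraint gives π = (0.2068, 0.3283, 0.1616, 0.3033).
So the stationary probability of Senior is 0.2068.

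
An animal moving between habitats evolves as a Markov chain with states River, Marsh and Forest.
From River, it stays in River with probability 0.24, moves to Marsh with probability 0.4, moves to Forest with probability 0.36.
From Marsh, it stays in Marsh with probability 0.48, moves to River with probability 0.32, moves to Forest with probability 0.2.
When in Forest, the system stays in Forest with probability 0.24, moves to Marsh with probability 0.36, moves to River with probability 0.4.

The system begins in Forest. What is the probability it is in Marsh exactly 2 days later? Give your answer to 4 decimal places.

Sum over the intermediate state after 1 day:
P = P(Forest→River)·P(River→Marsh) + P(Forest→Marsh)·P(Marsh→Marsh) + P(Forest→Forest)·P(Forest→Marsh)
  = 0.4×0.4 + 0.36×0.48 + 0.24×0.36
  = 0.1600 + 0.1728 + 0.0864 = 0.4192

0.4192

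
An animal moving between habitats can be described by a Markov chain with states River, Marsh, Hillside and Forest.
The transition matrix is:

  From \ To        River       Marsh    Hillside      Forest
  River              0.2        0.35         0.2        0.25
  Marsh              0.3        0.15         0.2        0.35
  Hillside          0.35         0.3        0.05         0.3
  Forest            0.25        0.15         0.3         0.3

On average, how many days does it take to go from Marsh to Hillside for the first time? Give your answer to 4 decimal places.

Let t(s) be the expected number of days to first reach Hillside from state s, with t(Hillside) = 0. Conditioning on the first day:
t(River) = 1 + 0.2·t(River) + 0.35·t(Marsh) + 0.25·t(Forest)
t(Marsh) = 1 + 0.3·t(River) + 0.15·t(Marsh) + 0.35·t(Forest)
t(Forest) = 1 + 0.25·t(River) + 0.15·t(Marsh) + 0.3·t(Forest)
Solving: t(River) = 4.3691, t(Marsh) = 4.3315, t(Forest) = 3.9171.
Expected days from Marsh to Hillside: 4.3315.

4.3315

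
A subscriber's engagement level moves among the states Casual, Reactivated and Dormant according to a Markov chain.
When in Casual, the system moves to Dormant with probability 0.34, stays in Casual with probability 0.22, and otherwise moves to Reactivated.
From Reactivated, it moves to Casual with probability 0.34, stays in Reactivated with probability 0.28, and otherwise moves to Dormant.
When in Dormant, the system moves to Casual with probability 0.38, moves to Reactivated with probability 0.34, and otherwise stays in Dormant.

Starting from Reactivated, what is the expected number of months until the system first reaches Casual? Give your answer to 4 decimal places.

Let t(s) be the expected number of months to first reach Casual from state s, with t(Casual) = 0. Conditioning on the first month:
t(Reactivated) = 1 + 0.28·t(Reactivated) + 0.38·t(Dormant)
t(Dormant) = 1 + 0.34·t(Reactivated) + 0.28·t(Dormant)
Solving: t(Reactivated) = 2.8263, t(Dormant) = 2.7235.
Expected months from Reactivated to Casual: 2.8263.

2.8263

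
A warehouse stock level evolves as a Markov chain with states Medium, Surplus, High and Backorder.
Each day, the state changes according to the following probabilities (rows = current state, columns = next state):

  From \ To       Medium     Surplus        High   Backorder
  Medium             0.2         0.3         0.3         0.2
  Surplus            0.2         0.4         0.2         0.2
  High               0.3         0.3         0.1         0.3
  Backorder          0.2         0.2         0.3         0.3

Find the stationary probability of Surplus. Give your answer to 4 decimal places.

0.3059

Let the stationary distribution be π with π = πP and π_1 + π_2 + π_3 + π_4 = 1.
π_1 = 0.2·π_1 + 0.2·π_2 + 0.3·π_3 + 0.2·π_4
π_2 = 0.3·π_1 + 0.4·π_2 + 0.3·π_3 + 0.2·π_4
π_3 = 0.3·π_1 + 0.2·π_2 + 0.1·π_3 + 0.3·π_4
Solving with the normalization constraint gives π = (0.2225, 0.3059, 0.2245, 0.2472).
So the stationary probability of Surplus is 0.3059.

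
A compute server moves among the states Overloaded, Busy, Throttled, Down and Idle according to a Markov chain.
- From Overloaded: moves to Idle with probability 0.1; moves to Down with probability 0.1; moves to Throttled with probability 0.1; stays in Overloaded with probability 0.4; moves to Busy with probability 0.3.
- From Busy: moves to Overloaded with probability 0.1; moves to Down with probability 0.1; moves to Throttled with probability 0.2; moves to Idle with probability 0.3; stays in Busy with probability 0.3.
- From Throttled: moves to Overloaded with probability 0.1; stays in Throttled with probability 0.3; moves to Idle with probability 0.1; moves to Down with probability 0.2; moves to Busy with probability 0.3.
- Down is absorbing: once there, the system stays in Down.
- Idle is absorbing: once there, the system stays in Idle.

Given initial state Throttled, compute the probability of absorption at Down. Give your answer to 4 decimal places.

0.4932

Let h(s) be the probability of absorption at Down starting from transient state s. Then h(Down) = 1 and h(Idle) = 0. By first-step analysis:
h(Overloaded) = 0.4·h(Overloaded) + 0.3·h(Busy) + 0.1·h(Throttled) + 0.1·1 + 0.1·0
h(Busy) = 0.1·h(Overloaded) + 0.3·h(Busy) + 0.2·h(Throttled) + 0.1·1 + 0.3·0
h(Throttled) = 0.1·h(Overloaded) + 0.3·h(Busy) + 0.3·h(Throttled) + 0.2·1 + 0.1·0
Solving: h(Overloaded) = 0.4208, h(Busy) = 0.3439, h(Throttled) = 0.4932.
Starting from Throttled, the probability is 0.4932.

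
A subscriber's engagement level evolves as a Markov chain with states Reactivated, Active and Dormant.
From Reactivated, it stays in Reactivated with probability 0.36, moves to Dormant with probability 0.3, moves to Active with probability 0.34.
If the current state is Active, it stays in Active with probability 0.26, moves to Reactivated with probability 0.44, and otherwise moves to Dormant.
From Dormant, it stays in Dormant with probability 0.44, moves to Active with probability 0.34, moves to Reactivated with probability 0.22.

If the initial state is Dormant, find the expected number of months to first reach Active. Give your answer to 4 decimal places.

2.9412

Let t(s) be the expected number of months to first reach Active from state s, with t(Active) = 0. Conditioning on the first month:
t(Reactivated) = 1 + 0.36·t(Reactivated) + 0.3·t(Dormant)
t(Dormant) = 1 + 0.22·t(Reactivated) + 0.44·t(Dormant)
Solving: t(Reactivated) = 2.9412, t(Dormant) = 2.9412.
Expected months from Dormant to Active: 2.9412.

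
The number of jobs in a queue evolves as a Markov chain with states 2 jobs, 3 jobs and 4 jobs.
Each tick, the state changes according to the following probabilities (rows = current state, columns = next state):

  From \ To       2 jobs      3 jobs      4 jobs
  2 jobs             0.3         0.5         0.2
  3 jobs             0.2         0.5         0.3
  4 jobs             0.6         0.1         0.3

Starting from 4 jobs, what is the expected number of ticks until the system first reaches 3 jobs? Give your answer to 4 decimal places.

3.5135

Let t(s) be the expected number of ticks to first reach 3 jobs from state s, with t(3 jobs) = 0. Conditioning on the first tick:
t(2 jobs) = 1 + 0.3·t(2 jobs) + 0.2·t(4 jobs)
t(4 jobs) = 1 + 0.6·t(2 jobs) + 0.3·t(4 jobs)
Solving: t(2 jobs) = 2.4324, t(4 jobs) = 3.5135.
Expected ticks from 4 jobs to 3 jobs: 3.5135.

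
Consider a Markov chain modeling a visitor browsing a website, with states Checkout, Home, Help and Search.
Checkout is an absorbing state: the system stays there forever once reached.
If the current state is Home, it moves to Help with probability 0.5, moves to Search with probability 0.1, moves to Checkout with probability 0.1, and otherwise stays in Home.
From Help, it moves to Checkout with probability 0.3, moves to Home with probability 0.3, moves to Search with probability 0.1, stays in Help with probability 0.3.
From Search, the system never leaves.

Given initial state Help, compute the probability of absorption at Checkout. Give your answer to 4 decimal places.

Let h(s) be the probability of absorption at Checkout starting from transient state s. Then h(Checkout) = 1 and h(Search) = 0. By first-step analysis:
h(Home) = 0.1·1 + 0.3·h(Home) + 0.5·h(Help) + 0.1·0
h(Help) = 0.3·1 + 0.3·h(Home) + 0.3·h(Help) + 0.1·0
Solving: h(Home) = 0.6471, h(Help) = 0.7059.
Starting from Help, the probability is 0.7059.

0.7059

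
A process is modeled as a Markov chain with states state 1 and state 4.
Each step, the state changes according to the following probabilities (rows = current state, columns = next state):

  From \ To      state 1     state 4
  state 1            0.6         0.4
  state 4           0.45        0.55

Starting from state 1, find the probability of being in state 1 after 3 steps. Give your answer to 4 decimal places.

0.5310

Propagate the distribution vector 3 steps from state 1.
After 0 steps: (1.0000, 0.0000)
After 1 step: (0.6000, 0.4000)
After 2 steps: (0.5400, 0.4600)
After 3 steps: (0.5310, 0.4690)
P(in state 1 after 3 steps) = 0.5310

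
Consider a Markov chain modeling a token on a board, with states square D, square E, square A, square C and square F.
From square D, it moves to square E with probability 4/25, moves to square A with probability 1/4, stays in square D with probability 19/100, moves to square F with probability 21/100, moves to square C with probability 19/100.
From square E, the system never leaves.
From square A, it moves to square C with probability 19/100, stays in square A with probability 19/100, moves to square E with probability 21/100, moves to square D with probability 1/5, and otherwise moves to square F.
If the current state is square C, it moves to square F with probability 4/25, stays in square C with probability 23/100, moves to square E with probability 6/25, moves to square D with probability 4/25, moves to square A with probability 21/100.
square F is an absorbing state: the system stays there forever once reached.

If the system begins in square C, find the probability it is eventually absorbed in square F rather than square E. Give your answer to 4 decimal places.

Let h(s) be the probability of absorption at square F starting from transient state s. Then h(square F) = 1 and h(square E) = 0. By first-step analysis:
h(square D) = 0.19·h(square D) + 0.16·0 + 0.25·h(square A) + 0.19·h(square C) + 0.21·1
h(square A) = 0.2·h(square D) + 0.21·0 + 0.19·h(square A) + 0.19·h(square C) + 0.21·1
h(square C) = 0.16·h(square D) + 0.24·0 + 0.21·h(square A) + 0.23·h(square C) + 0.16·1
Solving: h(square D) = 0.5166, h(square A) = 0.4922, h(square C) = 0.4494.
Starting from square C, the probability is 0.4494.

0.4494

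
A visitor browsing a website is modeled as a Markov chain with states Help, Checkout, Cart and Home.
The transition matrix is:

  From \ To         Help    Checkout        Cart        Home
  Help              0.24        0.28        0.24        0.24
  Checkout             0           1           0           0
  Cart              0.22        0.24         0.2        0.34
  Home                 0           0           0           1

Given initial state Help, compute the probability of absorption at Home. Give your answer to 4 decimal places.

0.4928

Let h(s) be the probability of absorption at Home starting from transient state s. Then h(Home) = 1 and h(Checkout) = 0. By first-step analysis:
h(Help) = 0.24·h(Help) + 0.28·0 + 0.24·h(Cart) + 0.24·1
h(Cart) = 0.22·h(Help) + 0.24·0 + 0.2·h(Cart) + 0.34·1
Solving: h(Help) = 0.4928, h(Cart) = 0.5605.
Starting from Help, the probability is 0.4928.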